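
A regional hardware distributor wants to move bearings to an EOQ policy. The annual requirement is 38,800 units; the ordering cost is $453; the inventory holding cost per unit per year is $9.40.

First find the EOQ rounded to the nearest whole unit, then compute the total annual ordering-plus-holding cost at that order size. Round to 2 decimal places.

Optimal lot size Q* = (2 × 38,800 × $453 / $9.4)^½ ≈ 1,933.82 → Q = 1,934 units
Orders/yr = 38,800/1,934 = 20.062; ordering cost = 20.062 × $453 = $9,088.11
Average inventory = 1,934/2 = 967; holding cost = 967 × $9.4 = $9,089.80
Total = $9,088.11 + $9,089.80 = $18,177.91

$18,177.91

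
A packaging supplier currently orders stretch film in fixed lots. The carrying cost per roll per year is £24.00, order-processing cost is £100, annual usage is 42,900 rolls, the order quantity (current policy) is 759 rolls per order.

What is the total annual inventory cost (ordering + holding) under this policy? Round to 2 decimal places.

£14,760.17

Ordering: D/Q × S = 42,900/759 × £100 = £5,652.17
Holding:  Q/2 × H = 759/2 × £24 = £9,108.00
Total = £5,652.17 + £9,108.00 = £14,760.17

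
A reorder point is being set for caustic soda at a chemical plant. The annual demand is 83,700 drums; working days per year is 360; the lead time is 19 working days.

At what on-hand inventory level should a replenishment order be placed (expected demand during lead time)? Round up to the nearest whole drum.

Daily demand d = 83,700 / 360 = 232.500 drums/day
Demand during lead time = 232.500 × 19 = 4,417.50
Reorder point = 4,417.50 → round up

4,418 drums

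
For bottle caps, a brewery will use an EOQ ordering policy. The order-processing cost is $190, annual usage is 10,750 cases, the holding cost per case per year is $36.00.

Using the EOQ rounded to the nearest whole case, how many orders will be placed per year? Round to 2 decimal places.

2DS/H = 2·10,750·190/36 = 113,472.22
EOQ = √113,472.22 ≈ 336.86 → Q = 337
Orders per year = D/Q = 10,750 / 337 = 31.899

31.90 orders per year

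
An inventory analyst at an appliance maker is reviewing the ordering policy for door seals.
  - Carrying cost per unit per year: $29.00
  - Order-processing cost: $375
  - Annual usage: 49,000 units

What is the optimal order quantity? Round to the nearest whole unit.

EOQ = √(2DS/H) = √(2 × 49,000 × 375 / 29)
    = √(1,267,241.38) ≈ 1,125.72

1,126 units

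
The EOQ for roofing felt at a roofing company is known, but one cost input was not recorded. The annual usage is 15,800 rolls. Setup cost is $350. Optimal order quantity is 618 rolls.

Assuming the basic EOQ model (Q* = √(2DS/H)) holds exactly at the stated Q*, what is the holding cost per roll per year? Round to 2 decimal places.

$28.96

From Q* = √(2DS/H) ⇒ Q*² = 2DS/H.
H = 2DS / Q² = 2 × 15,800 × 350 / 618² = 28.9586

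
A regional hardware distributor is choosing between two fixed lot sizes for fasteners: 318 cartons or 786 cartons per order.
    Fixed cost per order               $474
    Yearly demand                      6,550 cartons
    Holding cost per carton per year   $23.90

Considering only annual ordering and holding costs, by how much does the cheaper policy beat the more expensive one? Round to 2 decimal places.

Annual cost at Q: ordering D·S/Q plus holding Q·H/2.
TC(318) = (6,550/318)×474 + (318/2)×23.9 = $13,563.31
TC(786) = (6,550/786)×474 + (786/2)×23.9 = $13,342.70
Cheaper: Q = 786.  Difference = $220.61

$220.61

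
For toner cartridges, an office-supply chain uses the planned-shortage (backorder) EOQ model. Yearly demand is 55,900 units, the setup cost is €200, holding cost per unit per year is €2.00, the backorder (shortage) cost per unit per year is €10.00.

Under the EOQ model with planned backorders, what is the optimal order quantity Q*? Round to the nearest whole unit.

3,663 units

Basic EOQ = √(2·55,900·200/2) = 3,343.651
Backorder adjustment √((H+b)/b) = √((2+10)/10) = 1.0954
Q* = 3,343.651 × 1.0954 ≈ 3,662.79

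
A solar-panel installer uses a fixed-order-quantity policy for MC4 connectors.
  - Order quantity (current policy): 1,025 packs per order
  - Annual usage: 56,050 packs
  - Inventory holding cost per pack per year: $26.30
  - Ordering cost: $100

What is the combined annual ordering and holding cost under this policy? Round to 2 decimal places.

$18,947.04

Annual ordering cost = (D/Q)·S = (56,050/1,025) × 100 = $5,468.29
Annual holding cost  = (Q/2)·H = (1,025/2) × 26.3 = $13,478.75
Total = $5,468.29 + $13,478.75 = $18,947.04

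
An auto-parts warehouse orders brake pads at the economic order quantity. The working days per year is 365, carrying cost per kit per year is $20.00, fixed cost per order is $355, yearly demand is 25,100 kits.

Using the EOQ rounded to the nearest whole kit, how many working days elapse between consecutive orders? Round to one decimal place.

2DS/H = 2·25,100·355/20 = 891,050.00
EOQ = √891,050.00 ≈ 943.95 → Q = 944 kits
T = Q/D × 365 days = 944/25,100 × 365 = 13.727 days

13.7 days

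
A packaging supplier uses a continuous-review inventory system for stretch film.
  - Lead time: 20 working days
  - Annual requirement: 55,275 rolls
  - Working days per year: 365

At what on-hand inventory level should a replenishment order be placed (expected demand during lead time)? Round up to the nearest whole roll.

Daily demand d = 55,275 / 365 = 151.438 rolls/day
Demand during lead time = 151.438 × 20 = 3,028.77
Reorder point = 3,028.77 → round up

3,029 rolls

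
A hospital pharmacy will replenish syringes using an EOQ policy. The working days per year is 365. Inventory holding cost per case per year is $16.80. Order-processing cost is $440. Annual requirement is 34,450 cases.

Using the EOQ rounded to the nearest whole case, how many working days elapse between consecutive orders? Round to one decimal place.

14.2 days

Q* = √(2·D·S / H) = √(2·34,450·440 / 16.8) = √1,804,523.8 ≈ 1,343.33 → Q = 1,343 cases
Cycle time = (working days × Q)/D = (365 × 1,343) / 34,450 = 14.229 days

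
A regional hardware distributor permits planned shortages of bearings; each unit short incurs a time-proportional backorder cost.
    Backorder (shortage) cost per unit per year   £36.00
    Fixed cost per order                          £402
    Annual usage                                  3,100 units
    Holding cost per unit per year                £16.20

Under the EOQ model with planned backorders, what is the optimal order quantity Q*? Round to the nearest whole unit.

Basic EOQ = √(2·3,100·402/16.2) = 392.240
Backorder adjustment √((H+b)/b) = √((16.2+36)/36) = 1.2042
Q* = 392.240 × 1.2042 ≈ 472.32

472 units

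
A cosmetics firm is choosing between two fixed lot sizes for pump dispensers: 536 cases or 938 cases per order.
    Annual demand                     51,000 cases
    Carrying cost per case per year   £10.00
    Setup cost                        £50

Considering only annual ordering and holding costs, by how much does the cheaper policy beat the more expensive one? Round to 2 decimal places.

£28.91

For each Q, cost = (D/Q)·S + (Q/2)·H.
TC(536) = (51,000/536)×50 + (536/2)×10 = £7,437.46
TC(938) = (51,000/938)×50 + (938/2)×10 = £7,408.55
Cheaper: Q = 938.  Difference = £28.91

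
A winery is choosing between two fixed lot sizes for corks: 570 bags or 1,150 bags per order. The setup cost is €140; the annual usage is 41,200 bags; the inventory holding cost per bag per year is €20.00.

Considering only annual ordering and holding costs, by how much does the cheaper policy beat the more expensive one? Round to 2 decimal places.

Annual cost at Q: ordering D·S/Q plus holding Q·H/2.
TC(570) = (41,200/570)×140 + (570/2)×20 = €15,819.30
TC(1,150) = (41,200/1,150)×140 + (1,150/2)×20 = €16,515.65
Cheaper: Q = 570.  Difference = €696.35

€696.35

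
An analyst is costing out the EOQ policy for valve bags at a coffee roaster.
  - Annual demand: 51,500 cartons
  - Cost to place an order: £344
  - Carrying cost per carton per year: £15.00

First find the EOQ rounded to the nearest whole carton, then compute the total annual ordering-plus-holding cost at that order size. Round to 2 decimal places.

£23,053.85

EOQ = √(2DS/H) = √(2 × 51,500 × 344 / 15)
    = √(2,362,133.33) ≈ 1,536.92 → Q = 1,537 cartons
Ordering: D/Q × S = 51,500/1,537 × £344 = £11,526.35
Holding:  Q/2 × H = 1,537/2 × £15 = £11,527.50
Total = £11,526.35 + £11,527.50 = £23,053.85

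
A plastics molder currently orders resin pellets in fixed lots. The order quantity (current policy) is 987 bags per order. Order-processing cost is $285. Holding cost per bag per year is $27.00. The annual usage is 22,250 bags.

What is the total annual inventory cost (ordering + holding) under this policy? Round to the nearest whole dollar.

$19,749

Ordering: D/Q × S = 22,250/987 × $285 = $6,424.77
Holding:  Q/2 × H = 987/2 × $27 = $13,324.50
Total = $6,424.77 + $13,324.50 = $19,749.27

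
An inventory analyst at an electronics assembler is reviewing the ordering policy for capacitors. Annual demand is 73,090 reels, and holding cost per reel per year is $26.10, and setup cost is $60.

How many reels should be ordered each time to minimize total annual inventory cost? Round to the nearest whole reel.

EOQ = √(2DS/H) = √(2 × 73,090 × 60 / 26.1)
    = √(336,045.98) ≈ 579.69

580 reels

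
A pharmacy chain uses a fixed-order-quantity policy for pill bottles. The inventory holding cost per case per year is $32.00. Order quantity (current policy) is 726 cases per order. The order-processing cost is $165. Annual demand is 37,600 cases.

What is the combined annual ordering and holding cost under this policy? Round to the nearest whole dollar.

Orders/yr = 37,600/726 = 51.791; ordering cost = 51.791 × $165 = $8,545.45
Average inventory = 726/2 = 363; holding cost = 363 × $32 = $11,616.00
Total = $8,545.45 + $11,616.00 = $20,161.45

$20,161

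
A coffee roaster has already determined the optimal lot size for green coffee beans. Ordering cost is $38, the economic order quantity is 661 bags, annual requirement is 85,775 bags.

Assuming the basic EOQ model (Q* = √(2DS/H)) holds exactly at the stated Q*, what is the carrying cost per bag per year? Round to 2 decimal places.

$14.92

Since Q* = (2DS/H)^½, squaring gives Q*²·H = 2DS.
H = 2DS / Q² = 2 × 85,775 × 38 / 661² = 14.9201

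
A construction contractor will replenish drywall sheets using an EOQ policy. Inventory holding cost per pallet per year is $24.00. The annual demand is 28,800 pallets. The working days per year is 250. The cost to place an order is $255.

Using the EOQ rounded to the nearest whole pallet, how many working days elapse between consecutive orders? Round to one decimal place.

Optimal lot size Q* = (2 × 28,800 × $255 / $24)^½ ≈ 782.30 → Q = 782 pallets
Days between orders = 250 / (D/Q) = 250 / 36.829 ≈ 6.788

6.8 days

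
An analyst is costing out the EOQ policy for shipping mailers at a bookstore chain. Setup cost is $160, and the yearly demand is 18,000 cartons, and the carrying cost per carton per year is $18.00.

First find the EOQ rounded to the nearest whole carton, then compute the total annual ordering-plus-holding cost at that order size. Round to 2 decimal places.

$10,182.34

Optimal lot size Q* = (2 × 18,000 × $160 / $18)^½ ≈ 565.69 → Q = 566 cartons
Ordering: D/Q × S = 18,000/566 × $160 = $5,088.34
Holding:  Q/2 × H = 566/2 × $18 = $5,094.00
Total = $5,088.34 + $5,094.00 = $10,182.34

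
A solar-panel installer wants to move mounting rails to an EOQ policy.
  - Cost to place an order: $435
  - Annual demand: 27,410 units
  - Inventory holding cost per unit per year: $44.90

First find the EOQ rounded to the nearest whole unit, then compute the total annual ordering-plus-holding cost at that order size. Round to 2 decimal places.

EOQ = √(2DS/H) = √(2 × 27,410 × 435 / 44.9)
    = √(531,106.90) ≈ 728.77 → Q = 729 units
Annual ordering cost = (D/Q)·S = (27,410/729) × 435 = $16,355.76
Annual holding cost  = (Q/2)·H = (729/2) × 44.9 = $16,366.05
Total = $16,355.76 + $16,366.05 = $32,721.81

$32,721.81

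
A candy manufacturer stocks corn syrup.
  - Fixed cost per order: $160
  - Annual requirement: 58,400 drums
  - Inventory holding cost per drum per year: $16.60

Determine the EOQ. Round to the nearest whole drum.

1,061 drums

EOQ = √(2DS/H) = √(2 × 58,400 × 160 / 16.6)
    = √(1,125,783.13) ≈ 1,061.03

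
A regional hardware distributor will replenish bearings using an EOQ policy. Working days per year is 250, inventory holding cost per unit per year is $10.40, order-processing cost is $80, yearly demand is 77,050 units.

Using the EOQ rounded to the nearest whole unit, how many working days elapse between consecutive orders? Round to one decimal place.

2DS/H = 2·77,050·80/10.4 = 1,185,384.62
EOQ = √1,185,384.62 ≈ 1,088.75 → Q = 1,089 units
T = Q/D × 250 days = 1,089/77,050 × 250 = 3.533 days

3.5 days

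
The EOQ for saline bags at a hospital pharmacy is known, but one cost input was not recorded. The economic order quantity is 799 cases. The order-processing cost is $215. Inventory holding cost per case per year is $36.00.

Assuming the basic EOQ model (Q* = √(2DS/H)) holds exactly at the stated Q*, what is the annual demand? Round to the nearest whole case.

53,448 cases per year

EOQ relation: Q² = 2DS/H, so rearrange for the unknown.
D = Q²H / (2S) = 799² × 36 / (2 × 215) = 53,447.53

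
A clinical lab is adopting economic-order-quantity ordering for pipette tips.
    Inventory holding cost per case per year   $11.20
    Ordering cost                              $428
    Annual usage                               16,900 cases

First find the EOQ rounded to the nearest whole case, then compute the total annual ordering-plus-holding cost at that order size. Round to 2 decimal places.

$12,728.85

Q* = √(2·D·S / H) = √(2·16,900·428 / 11.2) = √1,291,642.9 ≈ 1,136.50 → Q = 1,137 cases
Annual ordering cost = (D/Q)·S = (16,900/1,137) × 428 = $6,361.65
Annual holding cost  = (Q/2)·H = (1,137/2) × 11.2 = $6,367.20
Total = $6,361.65 + $6,367.20 = $12,728.85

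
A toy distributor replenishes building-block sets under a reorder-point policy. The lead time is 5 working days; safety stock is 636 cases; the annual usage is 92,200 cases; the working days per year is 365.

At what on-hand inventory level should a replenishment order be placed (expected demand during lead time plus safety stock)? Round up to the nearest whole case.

Daily demand d = 92,200 / 365 = 252.603 cases/day
Demand during lead time = 252.603 × 5 = 1,263.01
Reorder point = 1,263.01 + 636 = 1,899.01 → round up

1,900 cases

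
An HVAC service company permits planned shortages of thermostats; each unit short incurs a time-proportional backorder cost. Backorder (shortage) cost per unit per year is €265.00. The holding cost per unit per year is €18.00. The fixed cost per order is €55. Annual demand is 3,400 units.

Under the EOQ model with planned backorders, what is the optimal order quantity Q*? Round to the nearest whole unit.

Basic EOQ = √(2·3,400·55/18) = 144.145
Backorder adjustment √((H+b)/b) = √((18+265)/265) = 1.0334
Q* = 144.145 × 1.0334 ≈ 148.96

149 units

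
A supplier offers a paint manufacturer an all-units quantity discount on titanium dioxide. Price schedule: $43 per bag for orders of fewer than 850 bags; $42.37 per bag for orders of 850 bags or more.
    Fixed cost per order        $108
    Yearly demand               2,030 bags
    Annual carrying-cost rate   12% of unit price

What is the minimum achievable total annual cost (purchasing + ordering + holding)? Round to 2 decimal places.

$88,429.90

H₁ = 12%×$43 = $5.1600;  H₂ = 12%×$42.37 = $5.0844
EOQ₁ = √(2×2,030×108/5.1600) = 291.51  (< 850, feasible at tier 1)
EOQ₂ = √(2×2,030×108/5.0844) = 293.67  (< 850 → use Q = 850 at tier-2 price)
TC(tier 1 (EOQ₁), Q≈291.5) = $88,794.18
TC(tier 2, Q≈850.0) = $88,429.90
Minimum at tier 2: $88,429.90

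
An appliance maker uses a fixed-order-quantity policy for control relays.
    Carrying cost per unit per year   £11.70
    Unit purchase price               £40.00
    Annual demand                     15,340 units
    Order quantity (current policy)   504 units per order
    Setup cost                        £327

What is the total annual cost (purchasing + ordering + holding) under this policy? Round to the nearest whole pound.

£626,501

Annual ordering cost = (D/Q)·S = (15,340/504) × 327 = £9,952.74
Annual holding cost  = (Q/2)·H = (504/2) × 11.7 = £2,948.40
Purchase cost = D·C = 15,340 × 40 = £613,600.00
Total = £9,952.74 + £2,948.40 + £613,600.00 = £626,501.14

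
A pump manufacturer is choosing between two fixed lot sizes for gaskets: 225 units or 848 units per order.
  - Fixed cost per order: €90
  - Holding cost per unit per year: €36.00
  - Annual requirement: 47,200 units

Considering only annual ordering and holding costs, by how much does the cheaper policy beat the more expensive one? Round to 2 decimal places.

€2,656.57

TC(Q) = (D/Q)S + (Q/2)H
TC(225) = (47,200/225)×90 + (225/2)×36 = €22,930.00
TC(848) = (47,200/848)×90 + (848/2)×36 = €20,273.43
Lots of 848 are cheaper by €2,656.57.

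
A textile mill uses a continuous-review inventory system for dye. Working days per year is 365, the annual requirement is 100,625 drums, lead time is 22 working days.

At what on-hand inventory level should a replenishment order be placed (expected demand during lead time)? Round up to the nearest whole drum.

Daily demand d = 100,625 / 365 = 275.685 drums/day
Demand during lead time = 275.685 × 22 = 6,065.07
Reorder point = 6,065.07 → round up

6,066 drums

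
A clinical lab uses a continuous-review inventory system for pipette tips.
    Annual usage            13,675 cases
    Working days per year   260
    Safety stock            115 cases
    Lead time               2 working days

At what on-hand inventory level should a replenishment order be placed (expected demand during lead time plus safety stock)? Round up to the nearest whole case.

221 cases

Daily demand d = 13,675 / 260 = 52.596 cases/day
Demand during lead time = 52.596 × 2 = 105.19
Reorder point = 105.19 + 115 = 220.19 → round up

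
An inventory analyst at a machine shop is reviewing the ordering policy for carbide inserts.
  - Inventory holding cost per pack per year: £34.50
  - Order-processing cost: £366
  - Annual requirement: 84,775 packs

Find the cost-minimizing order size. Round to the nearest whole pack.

2DS/H = 2·84,775·366/34.5 = 1,798,704.35
EOQ = √1,798,704.35 ≈ 1,341.16

1,341 packs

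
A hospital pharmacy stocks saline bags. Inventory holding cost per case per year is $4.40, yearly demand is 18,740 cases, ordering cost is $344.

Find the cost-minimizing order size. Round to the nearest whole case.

2DS/H = 2·18,740·344/4.4 = 2,930,254.55
EOQ = √2,930,254.55 ≈ 1,711.80

1,712 cases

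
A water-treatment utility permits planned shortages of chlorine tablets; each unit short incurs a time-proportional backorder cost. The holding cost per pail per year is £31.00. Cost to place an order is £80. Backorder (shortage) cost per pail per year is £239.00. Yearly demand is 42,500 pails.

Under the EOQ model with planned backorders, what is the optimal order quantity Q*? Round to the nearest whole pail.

Basic EOQ = √(2·42,500·80/31) = 468.353
Backorder adjustment √((H+b)/b) = √((31+239)/239) = 1.0629
Q* = 468.353 × 1.0629 ≈ 497.80

498 pails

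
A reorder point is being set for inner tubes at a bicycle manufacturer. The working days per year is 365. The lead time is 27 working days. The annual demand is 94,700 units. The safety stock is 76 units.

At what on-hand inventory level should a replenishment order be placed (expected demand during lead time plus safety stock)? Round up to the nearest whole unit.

Daily demand d = 94,700 / 365 = 259.452 units/day
Demand during lead time = 259.452 × 27 = 7,005.21
Reorder point = 7,005.21 + 76 = 7,081.21 → round up

7,082 units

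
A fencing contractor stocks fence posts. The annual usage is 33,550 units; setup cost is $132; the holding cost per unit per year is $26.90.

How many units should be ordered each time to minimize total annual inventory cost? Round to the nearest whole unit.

574 units

EOQ = √(2DS/H) = √(2 × 33,550 × 132 / 26.9)
    = √(329,263.94) ≈ 573.82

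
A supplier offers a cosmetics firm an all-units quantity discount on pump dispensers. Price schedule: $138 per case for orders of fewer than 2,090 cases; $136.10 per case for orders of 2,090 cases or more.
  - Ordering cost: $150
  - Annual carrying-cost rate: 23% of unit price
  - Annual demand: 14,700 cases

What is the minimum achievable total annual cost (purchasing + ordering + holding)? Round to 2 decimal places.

$2,034,436.66

H₁ = 23%×$138 = $31.7400;  H₂ = 23%×$136.10 = $31.3030
EOQ₁ = √(2×14,700×150/31.7400) = 372.75  (< 2,090, feasible at tier 1)
EOQ₂ = √(2×14,700×150/31.3030) = 375.34  (< 2,090 → use Q = 2,090 at tier-2 price)
TC(tier 1 (EOQ₁), Q≈372.7) = $2,040,431.04
TC(tier 2, Q≈2,090.0) = $2,034,436.66
Minimum at tier 2: $2,034,436.66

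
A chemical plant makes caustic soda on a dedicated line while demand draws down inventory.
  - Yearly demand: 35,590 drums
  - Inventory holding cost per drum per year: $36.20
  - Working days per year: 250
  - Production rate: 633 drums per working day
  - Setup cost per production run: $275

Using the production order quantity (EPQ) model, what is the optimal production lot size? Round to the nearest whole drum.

d = 35,590/250 = 142.3600 drums/day;  effective holding cost H(1 − d/p) = 36.2·(1 − 142.3600/633) = 28.05872
Q* = √(2DS / H_eff) = √(2·35,590·275 / 28.05872) ≈ 835.24

835 drums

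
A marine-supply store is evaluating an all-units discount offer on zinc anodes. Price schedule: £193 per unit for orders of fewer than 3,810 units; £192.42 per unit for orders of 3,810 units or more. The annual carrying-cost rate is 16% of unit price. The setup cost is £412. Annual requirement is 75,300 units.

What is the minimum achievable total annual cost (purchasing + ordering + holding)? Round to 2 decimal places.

H₁ = 16%×£193 = £30.8800;  H₂ = 16%×£192.42 = £30.7872
EOQ₁ = √(2×75,300×412/30.8800) = 1,417.50  (< 3,810, feasible at tier 1)
EOQ₂ = √(2×75,300×412/30.7872) = 1,419.63  (< 3,810 → use Q = 3,810 at tier-2 price)
TC(tier 1 (EOQ₁), Q≈1,417.5) = £14,576,672.34
TC(tier 2, Q≈3,810.0) = £14,556,018.29
Minimum at tier 2: £14,556,018.29

£14,556,018.29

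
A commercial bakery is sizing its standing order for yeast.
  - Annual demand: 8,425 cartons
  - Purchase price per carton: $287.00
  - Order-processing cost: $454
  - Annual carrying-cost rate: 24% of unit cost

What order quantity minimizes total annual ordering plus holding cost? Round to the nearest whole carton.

333 cartons

H = i·C = 0.24 × $287 = $68.8800 per carton-year
EOQ = √(2DS/H) = √(2 × 8,425 × 454 / 68.88)
    = √(111,061.27) ≈ 333.26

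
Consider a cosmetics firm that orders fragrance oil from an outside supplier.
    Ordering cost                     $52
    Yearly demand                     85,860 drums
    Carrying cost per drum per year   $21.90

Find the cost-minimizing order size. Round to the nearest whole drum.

639 drums

EOQ = √(2DS/H) = √(2 × 85,860 × 52 / 21.9)
    = √(407,736.99) ≈ 638.54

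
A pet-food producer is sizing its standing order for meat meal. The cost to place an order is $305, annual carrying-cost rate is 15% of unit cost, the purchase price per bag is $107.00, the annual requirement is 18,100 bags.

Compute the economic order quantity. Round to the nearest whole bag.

H = i·C = 0.15 × $107 = $16.0500 per bag-year
EOQ = √(2DS/H) = √(2 × 18,100 × 305 / 16.05)
    = √(687,912.77) ≈ 829.41

829 bags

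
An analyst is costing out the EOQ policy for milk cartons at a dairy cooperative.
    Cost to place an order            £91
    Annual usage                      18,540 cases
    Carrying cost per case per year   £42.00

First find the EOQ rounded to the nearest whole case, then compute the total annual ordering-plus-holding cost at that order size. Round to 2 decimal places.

£11,904.63

Optimal lot size Q* = (2 × 18,540 × £91 / £42)^½ ≈ 283.44 → Q = 283 cases
Orders/yr = 18,540/283 = 65.512; ordering cost = 65.512 × £91 = £5,961.63
Average inventory = 283/2 = 141.5; holding cost = 141.5 × £42 = £5,943.00
Total = £5,961.63 + £5,943.00 = £11,904.63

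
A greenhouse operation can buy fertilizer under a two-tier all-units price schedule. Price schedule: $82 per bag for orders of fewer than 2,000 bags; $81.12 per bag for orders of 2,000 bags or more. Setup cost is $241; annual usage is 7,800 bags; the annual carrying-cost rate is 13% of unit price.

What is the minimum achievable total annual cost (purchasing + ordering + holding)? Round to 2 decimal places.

$644,221.50

H₁ = 13%×$82 = $10.6600;  H₂ = 13%×$81.12 = $10.5456
EOQ₁ = √(2×7,800×241/10.6600) = 593.87  (< 2,000, feasible at tier 1)
EOQ₂ = √(2×7,800×241/10.5456) = 597.08  (< 2,000 → use Q = 2,000 at tier-2 price)
TC(tier 1 (EOQ₁), Q≈593.9) = $645,930.67
TC(tier 2, Q≈2,000.0) = $644,221.50
Minimum at tier 2: $644,221.50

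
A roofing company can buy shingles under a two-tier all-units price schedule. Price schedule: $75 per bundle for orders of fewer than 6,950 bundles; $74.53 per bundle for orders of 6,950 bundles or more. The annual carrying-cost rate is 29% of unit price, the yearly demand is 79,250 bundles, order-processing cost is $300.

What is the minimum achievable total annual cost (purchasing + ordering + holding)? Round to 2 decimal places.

H₁ = 29%×$75 = $21.7500;  H₂ = 29%×$74.53 = $21.6137
EOQ₁ = √(2×79,250×300/21.7500) = 1,478.58  (< 6,950, feasible at tier 1)
EOQ₂ = √(2×79,250×300/21.6137) = 1,483.24  (< 6,950 → use Q = 6,950 at tier-2 price)
TC(tier 1 (EOQ₁), Q≈1,478.6) = $5,975,909.17
TC(tier 2, Q≈6,950.0) = $5,985,030.97
Minimum at tier 1 (EOQ₁): $5,975,909.17

$5,975,909.17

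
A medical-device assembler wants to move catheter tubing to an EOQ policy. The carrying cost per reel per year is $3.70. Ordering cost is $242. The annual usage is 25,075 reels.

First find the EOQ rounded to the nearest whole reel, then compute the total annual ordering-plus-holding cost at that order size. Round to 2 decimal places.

2DS/H = 2·25,075·242/3.7 = 3,280,081.08
EOQ = √3,280,081.08 ≈ 1,811.10 → Q = 1,811 reels
Ordering: D/Q × S = 25,075/1,811 × $242 = $3,350.72
Holding:  Q/2 × H = 1,811/2 × $3.7 = $3,350.35
Total = $3,350.72 + $3,350.35 = $6,701.07

$6,701.07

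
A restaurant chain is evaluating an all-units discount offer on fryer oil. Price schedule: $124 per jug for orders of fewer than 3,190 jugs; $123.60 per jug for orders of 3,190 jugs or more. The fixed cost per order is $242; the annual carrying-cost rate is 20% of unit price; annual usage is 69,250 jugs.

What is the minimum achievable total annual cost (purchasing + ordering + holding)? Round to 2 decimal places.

H₁ = 20%×$124 = $24.8000;  H₂ = 20%×$123.60 = $24.7200
EOQ₁ = √(2×69,250×242/24.8000) = 1,162.54  (< 3,190, feasible at tier 1)
EOQ₂ = √(2×69,250×242/24.7200) = 1,164.42  (< 3,190 → use Q = 3,190 at tier-2 price)
TC(tier 1 (EOQ₁), Q≈1,162.5) = $8,615,830.91
TC(tier 2, Q≈3,190.0) = $8,603,981.85
Minimum at tier 2: $8,603,981.85

$8,603,981.85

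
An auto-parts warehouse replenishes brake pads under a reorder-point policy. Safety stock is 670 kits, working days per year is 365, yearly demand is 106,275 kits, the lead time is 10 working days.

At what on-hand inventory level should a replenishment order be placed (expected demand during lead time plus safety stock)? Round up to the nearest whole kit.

Daily demand d = 106,275 / 365 = 291.164 kits/day
Demand during lead time = 291.164 × 10 = 2,911.64
Reorder point = 2,911.64 + 670 = 3,581.64 → round up

3,582 kits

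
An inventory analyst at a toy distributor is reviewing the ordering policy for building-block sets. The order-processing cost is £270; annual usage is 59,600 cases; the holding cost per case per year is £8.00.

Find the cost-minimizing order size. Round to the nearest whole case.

2DS/H = 2·59,600·270/8 = 4,023,000.00
EOQ = √4,023,000.00 ≈ 2,005.74

2,006 cases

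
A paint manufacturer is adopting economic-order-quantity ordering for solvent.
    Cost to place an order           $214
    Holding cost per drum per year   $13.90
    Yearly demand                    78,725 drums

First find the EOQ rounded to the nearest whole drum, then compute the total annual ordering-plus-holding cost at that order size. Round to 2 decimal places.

$21,641.41

EOQ = √(2DS/H) = √(2 × 78,725 × 214 / 13.9)
    = √(2,424,050.36) ≈ 1,556.94 → Q = 1,557 drums
Orders/yr = 78,725/1,557 = 50.562; ordering cost = 50.562 × $214 = $10,820.26
Average inventory = 1,557/2 = 778.5; holding cost = 778.5 × $13.9 = $10,821.15
Total = $10,820.26 + $10,821.15 = $21,641.41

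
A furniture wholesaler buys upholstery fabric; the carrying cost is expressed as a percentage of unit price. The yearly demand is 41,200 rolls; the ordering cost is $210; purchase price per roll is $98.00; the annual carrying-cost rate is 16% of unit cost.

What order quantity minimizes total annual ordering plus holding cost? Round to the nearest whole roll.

Carrying cost H = $98 × 16% = $15.6800/roll/yr
Optimal lot size Q* = (2 × 41,200 × $210 / $15.68)^½ ≈ 1,050.51

1,051 rolls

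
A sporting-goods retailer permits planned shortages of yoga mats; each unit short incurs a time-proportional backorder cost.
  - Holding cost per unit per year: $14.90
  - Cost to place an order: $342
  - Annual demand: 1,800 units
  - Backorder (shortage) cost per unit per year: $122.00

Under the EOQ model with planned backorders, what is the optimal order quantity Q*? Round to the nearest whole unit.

Basic EOQ = √(2·1,800·342/14.9) = 287.456
Backorder adjustment √((H+b)/b) = √((14.9+122)/122) = 1.0593
Q* = 287.456 × 1.0593 ≈ 304.50

305 units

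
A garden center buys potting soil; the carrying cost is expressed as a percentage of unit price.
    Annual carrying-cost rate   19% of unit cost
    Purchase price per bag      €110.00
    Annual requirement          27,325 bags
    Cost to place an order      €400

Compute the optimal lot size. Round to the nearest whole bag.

1,023 bags

Carrying cost H = €110 × 19% = €20.9000/bag/yr
Optimal lot size Q* = (2 × 27,325 × €400 / €20.9)^½ ≈ 1,022.71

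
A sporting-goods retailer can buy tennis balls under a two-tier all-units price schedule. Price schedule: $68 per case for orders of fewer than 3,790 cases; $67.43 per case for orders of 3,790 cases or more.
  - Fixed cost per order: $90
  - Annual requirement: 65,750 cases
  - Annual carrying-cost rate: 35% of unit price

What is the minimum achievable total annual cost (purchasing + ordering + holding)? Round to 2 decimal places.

H₁ = 35%×$68 = $23.8000;  H₂ = 35%×$67.43 = $23.6005
EOQ₁ = √(2×65,750×90/23.8000) = 705.17  (< 3,790, feasible at tier 1)
EOQ₂ = √(2×65,750×90/23.6005) = 708.15  (< 3,790 → use Q = 3,790 at tier-2 price)
TC(tier 1 (EOQ₁), Q≈705.2) = $4,487,783.12
TC(tier 2, Q≈3,790.0) = $4,479,806.79
Minimum at tier 2: $4,479,806.79

$4,479,806.79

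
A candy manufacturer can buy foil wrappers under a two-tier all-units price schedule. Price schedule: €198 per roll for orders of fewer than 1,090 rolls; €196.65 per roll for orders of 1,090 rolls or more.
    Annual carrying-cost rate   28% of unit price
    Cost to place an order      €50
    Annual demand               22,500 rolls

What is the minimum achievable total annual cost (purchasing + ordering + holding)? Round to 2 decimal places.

€4,455,665.90

H₁ = 28%×€198 = €55.4400;  H₂ = 28%×€196.65 = €55.0620
EOQ₁ = √(2×22,500×50/55.4400) = 201.46  (< 1,090, feasible at tier 1)
EOQ₂ = √(2×22,500×50/55.0620) = 202.15  (< 1,090 → use Q = 1,090 at tier-2 price)
TC(tier 1 (EOQ₁), Q≈201.5) = €4,466,168.71
TC(tier 2, Q≈1,090.0) = €4,455,665.90
Minimum at tier 2: €4,455,665.90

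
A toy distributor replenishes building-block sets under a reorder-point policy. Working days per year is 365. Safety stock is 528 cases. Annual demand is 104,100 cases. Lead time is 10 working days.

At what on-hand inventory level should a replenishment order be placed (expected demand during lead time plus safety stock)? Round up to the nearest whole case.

3,381 cases

Daily demand d = 104,100 / 365 = 285.205 cases/day
Demand during lead time = 285.205 × 10 = 2,852.05
Reorder point = 2,852.05 + 528 = 3,380.05 → round up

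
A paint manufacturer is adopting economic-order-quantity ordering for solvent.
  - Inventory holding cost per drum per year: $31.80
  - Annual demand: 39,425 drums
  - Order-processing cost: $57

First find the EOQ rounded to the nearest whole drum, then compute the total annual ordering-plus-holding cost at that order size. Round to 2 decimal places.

2DS/H = 2·39,425·57/31.8 = 141,334.91
EOQ = √141,334.91 ≈ 375.95 → Q = 376 drums
Ordering: D/Q × S = 39,425/376 × $57 = $5,976.66
Holding:  Q/2 × H = 376/2 × $31.8 = $5,978.40
Total = $5,976.66 + $5,978.40 = $11,955.06

$11,955.06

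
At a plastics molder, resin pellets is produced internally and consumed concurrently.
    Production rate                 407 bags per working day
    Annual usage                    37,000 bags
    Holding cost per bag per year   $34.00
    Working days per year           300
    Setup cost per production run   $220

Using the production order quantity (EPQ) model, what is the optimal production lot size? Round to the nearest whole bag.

Daily demand d = 37,000/300 = 123.333; p = 407; 1 − d/p = 0.69697
EPQ = √(2DS / (H(1 − d/p)))
    = √(2 × 37,000 × 220 / (34 × 0.69697)) ≈ 828.86

829 bags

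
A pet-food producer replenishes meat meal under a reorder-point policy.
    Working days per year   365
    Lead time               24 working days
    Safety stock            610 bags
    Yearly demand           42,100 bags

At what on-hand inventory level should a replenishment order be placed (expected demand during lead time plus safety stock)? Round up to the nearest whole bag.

3,379 bags

Daily demand d = 42,100 / 365 = 115.342 bags/day
Demand during lead time = 115.342 × 24 = 2,768.22
Reorder point = 2,768.22 + 610 = 3,378.22 → round up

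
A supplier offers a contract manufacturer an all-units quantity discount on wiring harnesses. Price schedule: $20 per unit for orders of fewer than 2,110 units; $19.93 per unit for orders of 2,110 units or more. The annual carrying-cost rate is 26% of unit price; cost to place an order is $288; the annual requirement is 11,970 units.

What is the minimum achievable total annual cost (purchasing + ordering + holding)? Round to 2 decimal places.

H₁ = 26%×$20 = $5.2000;  H₂ = 26%×$19.93 = $5.1818
EOQ₁ = √(2×11,970×288/5.2000) = 1,151.48  (< 2,110, feasible at tier 1)
EOQ₂ = √(2×11,970×288/5.1818) = 1,153.50  (< 2,110 → use Q = 2,110 at tier-2 price)
TC(tier 1 (EOQ₁), Q≈1,151.5) = $245,387.70
TC(tier 2, Q≈2,110.0) = $245,662.72
Minimum at tier 1 (EOQ₁): $245,387.70

$245,387.70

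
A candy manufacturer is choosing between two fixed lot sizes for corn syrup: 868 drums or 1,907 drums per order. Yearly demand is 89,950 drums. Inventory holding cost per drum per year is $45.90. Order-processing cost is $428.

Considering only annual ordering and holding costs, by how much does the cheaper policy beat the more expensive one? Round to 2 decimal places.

Annual cost at Q: ordering D·S/Q plus holding Q·H/2.
TC(868) = (89,950/868)×428 + (868/2)×45.9 = $64,273.83
TC(1,907) = (89,950/1,907)×428 + (1,907/2)×45.9 = $63,953.69
Lots of 1,907 are cheaper by $320.13.

$320.13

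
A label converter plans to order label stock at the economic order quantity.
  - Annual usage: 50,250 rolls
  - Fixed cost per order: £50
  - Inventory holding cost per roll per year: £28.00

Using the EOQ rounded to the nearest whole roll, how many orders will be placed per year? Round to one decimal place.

118.5 orders per year

2DS/H = 2·50,250·50/28 = 179,464.29
EOQ = √179,464.29 ≈ 423.63 → Q = 424
Orders per year = D/Q = 50,250 / 424 = 118.514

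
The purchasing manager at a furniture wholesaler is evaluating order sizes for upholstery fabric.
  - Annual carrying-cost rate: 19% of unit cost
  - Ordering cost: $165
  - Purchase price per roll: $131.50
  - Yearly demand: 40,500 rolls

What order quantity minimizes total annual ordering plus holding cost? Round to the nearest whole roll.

731 rolls

H = i·C = 0.19 × $131.5 = $24.9850 per roll-year
EOQ = √(2DS/H) = √(2 × 40,500 × 165 / 24.985)
    = √(534,920.95) ≈ 731.38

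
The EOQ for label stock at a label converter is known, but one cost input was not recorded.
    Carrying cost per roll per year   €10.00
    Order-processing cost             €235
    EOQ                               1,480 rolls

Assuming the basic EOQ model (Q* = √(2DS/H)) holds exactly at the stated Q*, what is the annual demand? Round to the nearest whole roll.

From Q* = √(2DS/H) ⇒ Q*² = 2DS/H.
D = Q²H / (2S) = 1,480² × 10 / (2 × 235) = 46,604.26

46,604 rolls per year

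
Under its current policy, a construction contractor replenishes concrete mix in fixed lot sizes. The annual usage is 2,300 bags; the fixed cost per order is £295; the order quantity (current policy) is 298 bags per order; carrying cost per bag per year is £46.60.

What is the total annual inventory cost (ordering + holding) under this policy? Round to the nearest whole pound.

Ordering: D/Q × S = 2,300/298 × £295 = £2,276.85
Holding:  Q/2 × H = 298/2 × £46.6 = £6,943.40
Total = £2,276.85 + £6,943.40 = £9,220.25

£9,220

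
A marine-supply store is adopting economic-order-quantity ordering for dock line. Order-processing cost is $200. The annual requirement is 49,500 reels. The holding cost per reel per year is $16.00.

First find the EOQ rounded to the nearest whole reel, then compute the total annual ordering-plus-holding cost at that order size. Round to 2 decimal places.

Q* = √(2·D·S / H) = √(2·49,500·200 / 16) = √1,237,500.0 ≈ 1,112.43 → Q = 1,112 reels
Orders/yr = 49,500/1,112 = 44.514; ordering cost = 44.514 × $200 = $8,902.88
Average inventory = 1,112/2 = 556; holding cost = 556 × $16 = $8,896.00
Total = $8,902.88 + $8,896.00 = $17,798.88

$17,798.88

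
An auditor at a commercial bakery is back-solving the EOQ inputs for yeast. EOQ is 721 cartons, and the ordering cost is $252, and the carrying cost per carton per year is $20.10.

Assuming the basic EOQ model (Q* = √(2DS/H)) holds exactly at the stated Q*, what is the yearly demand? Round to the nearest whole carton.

20,732 cartons per year

Since Q* = (2DS/H)^½, squaring gives Q*²·H = 2DS.
D = Q²H / (2S) = 721² × 20.1 / (2 × 252) = 20,731.75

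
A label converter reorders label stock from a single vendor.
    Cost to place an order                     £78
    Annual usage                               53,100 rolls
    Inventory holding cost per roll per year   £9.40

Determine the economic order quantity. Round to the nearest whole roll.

2DS/H = 2·53,100·78/9.4 = 881,234.04
EOQ = √881,234.04 ≈ 938.74

939 rolls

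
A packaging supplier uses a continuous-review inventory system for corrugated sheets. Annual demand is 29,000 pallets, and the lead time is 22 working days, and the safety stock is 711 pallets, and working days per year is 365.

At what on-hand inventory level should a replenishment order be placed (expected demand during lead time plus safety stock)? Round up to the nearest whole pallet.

2,459 pallets

Daily demand d = 29,000 / 365 = 79.452 pallets/day
Demand during lead time = 79.452 × 22 = 1,747.95
Reorder point = 1,747.95 + 711 = 2,458.95 → round up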